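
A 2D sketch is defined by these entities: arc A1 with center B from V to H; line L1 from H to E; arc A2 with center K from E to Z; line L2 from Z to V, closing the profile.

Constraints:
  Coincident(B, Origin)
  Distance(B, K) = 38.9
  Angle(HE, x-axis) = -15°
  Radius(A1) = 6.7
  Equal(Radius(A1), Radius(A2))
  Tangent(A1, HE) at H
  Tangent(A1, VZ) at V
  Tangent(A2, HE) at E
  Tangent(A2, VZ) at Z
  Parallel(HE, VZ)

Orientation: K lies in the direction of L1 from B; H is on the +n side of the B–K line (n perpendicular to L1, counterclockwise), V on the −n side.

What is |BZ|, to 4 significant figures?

39.47

Tangency of A1 to both parallel lines with radius 6.7 puts H and V at B ± 6.7·n: H = (1.734, 6.472), V = (-1.734, -6.472). Equal radii place E and Z the same way about K: E = K + 6.7·n = (39.31, -3.596), Z = K − 6.7·n = (35.84, -16.54). Then |BZ| = |Z − B| = 39.47.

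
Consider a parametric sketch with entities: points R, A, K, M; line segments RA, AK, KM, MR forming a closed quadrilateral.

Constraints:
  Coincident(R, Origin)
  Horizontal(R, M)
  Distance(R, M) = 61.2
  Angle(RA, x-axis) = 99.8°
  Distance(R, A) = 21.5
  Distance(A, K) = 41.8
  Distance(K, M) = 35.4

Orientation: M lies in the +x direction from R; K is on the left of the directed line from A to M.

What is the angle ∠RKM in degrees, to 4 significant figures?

96.29°

Checks: |AK| = 41.80 ✓; |KM| = 35.40 ✓.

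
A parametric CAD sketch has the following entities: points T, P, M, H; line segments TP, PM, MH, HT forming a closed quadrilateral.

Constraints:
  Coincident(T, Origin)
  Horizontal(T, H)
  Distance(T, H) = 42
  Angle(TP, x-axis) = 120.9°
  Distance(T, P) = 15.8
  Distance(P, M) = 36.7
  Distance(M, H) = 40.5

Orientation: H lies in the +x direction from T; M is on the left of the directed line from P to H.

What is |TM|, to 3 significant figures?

41.2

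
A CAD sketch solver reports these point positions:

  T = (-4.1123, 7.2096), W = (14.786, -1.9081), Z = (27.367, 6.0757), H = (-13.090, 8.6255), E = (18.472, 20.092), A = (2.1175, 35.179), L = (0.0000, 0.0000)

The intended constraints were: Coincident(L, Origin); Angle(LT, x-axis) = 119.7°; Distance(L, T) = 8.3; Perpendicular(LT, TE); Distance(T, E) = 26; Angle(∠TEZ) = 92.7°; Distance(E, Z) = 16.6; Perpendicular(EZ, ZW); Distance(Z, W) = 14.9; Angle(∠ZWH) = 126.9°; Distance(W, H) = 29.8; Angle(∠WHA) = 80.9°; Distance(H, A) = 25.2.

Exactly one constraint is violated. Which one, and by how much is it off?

Distance(H, A) = 25.2 — off by 5.40.

L = (0.00, 0.00) ✓; LT at 119.7° ✓; |LT| = 8.300 ✓; ∠(LT, TE) = 90.00° ✓; |TE| = 26.00 ✓; ∠TEZ = 92.70° ✓; |EZ| = 16.60 ✓; ∠(EZ, ZW) = 90.00° ✓; |ZW| = 14.90 ✓; ∠ZWH = 126.9° ✓; |WH| = 29.80 ✓; ∠WHA = 80.90° ✓; |HA| = 30.60 ✗.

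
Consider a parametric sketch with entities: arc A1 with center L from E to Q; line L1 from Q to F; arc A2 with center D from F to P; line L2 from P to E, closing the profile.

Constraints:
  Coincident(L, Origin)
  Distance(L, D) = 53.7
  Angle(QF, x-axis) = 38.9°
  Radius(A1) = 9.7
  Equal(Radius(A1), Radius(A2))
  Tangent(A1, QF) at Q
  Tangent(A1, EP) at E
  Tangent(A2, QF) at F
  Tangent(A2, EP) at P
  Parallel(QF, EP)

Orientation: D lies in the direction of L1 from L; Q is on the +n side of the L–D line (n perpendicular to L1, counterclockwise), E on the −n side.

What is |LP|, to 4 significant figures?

54.57

Tangency of A1 to both parallel lines with radius 9.7 puts Q and E at L ± 9.7·n: Q = (-6.091, 7.549), E = (6.091, -7.549). Equal radii place F and P the same way about D: F = D + 9.7·n = (35.70, 41.27), P = D − 9.7·n = (47.88, 26.17). Then |LP| = |P − L| = 54.57.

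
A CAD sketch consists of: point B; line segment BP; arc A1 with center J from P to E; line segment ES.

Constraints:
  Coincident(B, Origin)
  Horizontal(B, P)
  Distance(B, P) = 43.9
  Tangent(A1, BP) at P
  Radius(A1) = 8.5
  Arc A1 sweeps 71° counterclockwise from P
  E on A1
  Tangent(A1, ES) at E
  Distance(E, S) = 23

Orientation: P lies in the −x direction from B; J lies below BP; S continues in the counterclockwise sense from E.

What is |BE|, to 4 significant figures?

52.25

B is at the origin; BP is horizontal with |BP| = 43.9 and P on the −x side, so P = (-43.90, 0.000). Since A1 is tangent to BP there, JP ⟂ BP, so J = P + (0, -8.5) = (-43.90, -8.500). On A1, P sits at bearing 90° from J; a 71° counterclockwise sweep puts E at bearing 161°, so E = J + 8.5·(cos 161°, sin 161°) = (-51.94, -5.733). Then |BE| = |E − B| = 52.25.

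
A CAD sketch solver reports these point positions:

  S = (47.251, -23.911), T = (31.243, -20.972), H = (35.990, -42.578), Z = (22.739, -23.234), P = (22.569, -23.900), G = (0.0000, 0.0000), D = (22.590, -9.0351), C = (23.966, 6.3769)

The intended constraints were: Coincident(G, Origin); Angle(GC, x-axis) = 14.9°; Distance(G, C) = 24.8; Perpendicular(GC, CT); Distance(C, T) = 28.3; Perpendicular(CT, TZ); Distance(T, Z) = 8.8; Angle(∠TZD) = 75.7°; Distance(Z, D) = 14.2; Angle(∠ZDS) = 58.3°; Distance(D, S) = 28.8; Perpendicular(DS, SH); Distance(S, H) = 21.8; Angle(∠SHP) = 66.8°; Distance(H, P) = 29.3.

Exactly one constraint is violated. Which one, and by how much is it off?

Distance(H, P) = 29.3 — off by 6.30.

G = (0.00, 0.00) ✓; GC at 14.90° ✓; |GC| = 24.80 ✓; ∠(GC, CT) = 90.00° ✓; |CT| = 28.30 ✓; ∠(CT, TZ) = 90.00° ✓; |TZ| = 8.800 ✓; ∠TZD = 75.71° ✓; |ZD| = 14.20 ✓; ∠ZDS = 58.30° ✓; |DS| = 28.80 ✓; ∠(DS, SH) = 90.00° ✓; |SH| = 21.80 ✓; ∠SHP = 66.80° ✓; |HP| = 23.00 ✗.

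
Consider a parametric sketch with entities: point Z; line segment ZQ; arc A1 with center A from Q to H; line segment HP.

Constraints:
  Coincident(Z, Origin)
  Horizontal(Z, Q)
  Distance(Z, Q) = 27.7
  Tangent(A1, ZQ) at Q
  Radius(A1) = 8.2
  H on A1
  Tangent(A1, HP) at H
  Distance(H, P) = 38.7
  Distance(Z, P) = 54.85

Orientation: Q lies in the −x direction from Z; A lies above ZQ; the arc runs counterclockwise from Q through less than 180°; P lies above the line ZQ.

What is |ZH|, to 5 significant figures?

21.937

Z is at the origin; ZQ is horizontal with |ZQ| = 27.7 and Q on the −x side, so Q = (-27.700, 0.0000). Tangency of A1 to ZQ means the radius AQ is perpendicular to ZQ, so A = Q + (0, 8.2) = (-27.700, 8.2000). Since AH ⟂ HP (tangency), |AP| = √(8.2² + 38.7²) = 39.559 regardless of where H sits on A1. So P lies on both circle(Z, 54.85) and circle(A, 39.559); the above-ZQ intersection is P = (-26.985, 47.753). H is the foot of the tangent from P: H = (-19.649, 9.7545).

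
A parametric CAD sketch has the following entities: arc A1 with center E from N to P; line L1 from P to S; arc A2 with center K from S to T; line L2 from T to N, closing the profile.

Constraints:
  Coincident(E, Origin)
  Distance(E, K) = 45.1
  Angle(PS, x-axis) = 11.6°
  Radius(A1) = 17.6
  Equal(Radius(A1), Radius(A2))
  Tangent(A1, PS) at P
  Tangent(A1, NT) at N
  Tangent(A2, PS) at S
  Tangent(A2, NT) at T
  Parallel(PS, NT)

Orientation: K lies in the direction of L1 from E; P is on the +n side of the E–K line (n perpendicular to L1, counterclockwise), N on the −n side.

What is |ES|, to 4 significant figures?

48.41

The slot axis is L1's direction at 11.6°, so u = (cos 11.6°, sin 11.6°) = (0.9796, 0.2011) and n = (−sin 11.6°, cos 11.6°) = (-0.2011, 0.9796). E is at the origin and K lies 45.1 along u from E, so K = 45.1·u = (44.18, 9.069). Tangency of A1 to both parallel lines with radius 17.6 puts P and N at E ± 17.6·n: P = (-3.539, 17.24), N = (3.539, -17.24). Equal radii place S and T the same way about K: S = K + 17.6·n = (40.64, 26.31), T = K − 17.6·n = (47.72, -8.172). Then |ES| = |S − E| = 48.41.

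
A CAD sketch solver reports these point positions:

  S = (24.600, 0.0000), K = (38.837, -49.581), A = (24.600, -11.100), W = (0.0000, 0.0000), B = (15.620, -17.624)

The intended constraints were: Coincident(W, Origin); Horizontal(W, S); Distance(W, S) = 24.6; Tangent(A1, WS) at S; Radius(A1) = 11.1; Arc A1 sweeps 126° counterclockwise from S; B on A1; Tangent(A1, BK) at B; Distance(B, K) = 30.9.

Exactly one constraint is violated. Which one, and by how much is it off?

Distance(B, K) = 30.9 — off by 8.60.

W = (0.00, 0.00) ✓; W.y = 0.00, S.y = 0.00 ✓; |WS| = 24.60 ✓; ∠(AS, SW) = 90.00° ✓; |AS| = 11.10 ✓; bearing(A→B) − bearing(A→S) = 126.0° ✓; |AB| = 11.10 ✓; ∠(AB, BK) = 90.00° ✓; |BK| = 39.50 ✗.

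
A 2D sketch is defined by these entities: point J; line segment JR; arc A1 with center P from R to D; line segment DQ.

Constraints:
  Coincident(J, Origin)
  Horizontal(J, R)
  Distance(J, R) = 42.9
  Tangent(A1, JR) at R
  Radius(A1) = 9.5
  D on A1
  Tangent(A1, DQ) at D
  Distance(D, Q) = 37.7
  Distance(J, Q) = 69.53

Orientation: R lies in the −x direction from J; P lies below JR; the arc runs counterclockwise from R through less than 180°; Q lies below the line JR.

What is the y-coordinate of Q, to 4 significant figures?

-47.59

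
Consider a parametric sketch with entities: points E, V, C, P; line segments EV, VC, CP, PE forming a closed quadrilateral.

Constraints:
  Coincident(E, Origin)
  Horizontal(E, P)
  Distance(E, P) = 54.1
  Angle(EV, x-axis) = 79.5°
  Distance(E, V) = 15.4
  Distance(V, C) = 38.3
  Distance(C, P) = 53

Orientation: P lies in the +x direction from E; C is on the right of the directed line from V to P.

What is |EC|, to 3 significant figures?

23.9

E is at the origin; EP is horizontal with |EP| = 54.1 and P in +x, so P = (54.1, 0). EV runs at 79.5° with |EV| = 15.4, so V = (2.81, 15.1). C is determined by |VC| = 38.3 and |CP| = 53.0 together: it lies at the intersection of circle(V, 38.3) and circle(P, 53.0). With |VP| = 53.5, the foot of the radical line on VP is 14.2 from V and the perpendicular offset is √(38.3² − 14.2²) = 35.6. Taking the right-of-VP solution: C = (6.35, -23.0).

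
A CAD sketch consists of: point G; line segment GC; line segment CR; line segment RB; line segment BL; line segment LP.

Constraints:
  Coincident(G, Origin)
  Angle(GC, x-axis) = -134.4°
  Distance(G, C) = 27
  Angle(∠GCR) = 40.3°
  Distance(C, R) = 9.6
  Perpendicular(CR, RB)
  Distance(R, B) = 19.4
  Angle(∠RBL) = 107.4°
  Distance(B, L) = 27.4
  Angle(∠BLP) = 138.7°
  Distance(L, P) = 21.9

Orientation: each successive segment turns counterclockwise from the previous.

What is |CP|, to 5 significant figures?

41.082

G is at the origin; GC runs at -134.4° with length 27.0, so C = (-18.891, -19.291). ∠GCR = 40.3° gives CR at 5.3000° from the x-axis; with |CR| = 9.6, R = (-9.3320, -18.404). CR ⟂ RB, so RB runs at 95.300°; with |RB| = 19.4, B = (-11.124, 0.91305). ∠RBL = 107.4° gives BL at 167.90° from the x-axis; with |BL| = 27.4, L = (-37.915, 6.6566). ∠BLP = 138.7° gives LP at -150.80° from the x-axis; with |LP| = 21.9, P = (-57.032, -4.0275). Then |CP| = |P − C| = 41.082.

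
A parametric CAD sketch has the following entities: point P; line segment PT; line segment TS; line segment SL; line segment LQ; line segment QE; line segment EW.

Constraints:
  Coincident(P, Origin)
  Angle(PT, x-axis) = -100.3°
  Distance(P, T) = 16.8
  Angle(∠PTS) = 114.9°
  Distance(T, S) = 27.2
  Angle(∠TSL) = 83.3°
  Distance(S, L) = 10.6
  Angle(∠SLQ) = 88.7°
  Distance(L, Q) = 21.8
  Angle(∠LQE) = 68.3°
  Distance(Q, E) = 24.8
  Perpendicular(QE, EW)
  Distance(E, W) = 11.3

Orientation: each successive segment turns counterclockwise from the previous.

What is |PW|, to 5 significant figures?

41.071

∠LQE = 68.3° gives QE at -95.500° from the x-axis; with |QE| = 24.8, E = (2.5141, -37.614). QE ⟂ EW, so EW runs at -5.5000°; with |EW| = 11.3, W = (13.762, -38.697). Then |PW| = |W − P| = 41.071.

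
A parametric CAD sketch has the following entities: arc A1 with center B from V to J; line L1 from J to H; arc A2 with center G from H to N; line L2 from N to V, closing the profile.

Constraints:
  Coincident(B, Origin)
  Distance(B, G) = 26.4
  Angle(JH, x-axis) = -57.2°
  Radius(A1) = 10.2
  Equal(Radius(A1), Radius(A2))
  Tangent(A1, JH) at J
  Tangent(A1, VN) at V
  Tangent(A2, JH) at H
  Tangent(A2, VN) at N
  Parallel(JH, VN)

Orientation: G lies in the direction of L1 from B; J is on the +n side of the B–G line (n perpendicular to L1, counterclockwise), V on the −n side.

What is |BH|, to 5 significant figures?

28.302

The slot axis is L1's direction at -57.2°, so u = (cos -57.2°, sin -57.2°) = (0.54171, -0.84057) and n = (−sin -57.2°, cos -57.2°) = (0.84057, 0.54171). B is at the origin and G lies 26.4 along u from B, so G = 26.4·u = (14.301, -22.191). Tangency of A1 to both parallel lines with radius 10.2 puts J and V at B ± 10.2·n: J = (8.5738, 5.5254), V = (-8.5738, -5.5254). Equal radii place H and N the same way about G: H = G + 10.2·n = (22.875, -16.666), N = G − 10.2·n = (5.7273, -27.716). Then |BH| = |H − B| = 28.302.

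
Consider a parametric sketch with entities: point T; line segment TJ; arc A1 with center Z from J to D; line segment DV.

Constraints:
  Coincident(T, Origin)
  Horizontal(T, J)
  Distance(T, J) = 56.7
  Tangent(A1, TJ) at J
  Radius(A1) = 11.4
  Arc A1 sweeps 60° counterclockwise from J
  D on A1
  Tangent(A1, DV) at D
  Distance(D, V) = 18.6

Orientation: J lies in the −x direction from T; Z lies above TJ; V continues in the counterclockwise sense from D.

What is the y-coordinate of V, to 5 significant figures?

21.808

T is at the origin; T and J share the same y with |TJ| = 56.7 and J on the −x side, so J = (-56.700, 0.0000). The tangent condition forces ZJ to be normal to TJ, so Z = J + (0, 11.4) = (-56.700, 11.400). On A1, J sits at bearing -90° from Z; a 60° counterclockwise sweep puts D at bearing -30°, so D = Z + 11.4·(cos -30°, sin -30°) = (-46.827, 5.7000). Since A1 is tangent to DV there, ZD ⟂ DV, so DV runs along (−sin -30°, cos -30°); with |DV| = 18.6, V = (-37.527, 21.808). So V.y = 21.808.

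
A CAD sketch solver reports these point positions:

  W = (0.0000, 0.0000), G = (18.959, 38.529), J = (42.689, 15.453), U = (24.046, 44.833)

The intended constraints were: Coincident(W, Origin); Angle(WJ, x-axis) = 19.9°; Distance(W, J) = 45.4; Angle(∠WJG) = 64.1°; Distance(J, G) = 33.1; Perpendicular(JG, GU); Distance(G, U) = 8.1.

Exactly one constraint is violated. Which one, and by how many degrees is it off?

Perpendicular(JG, GU) — off by 5.30°.

W = (0.00, 0.00) ✓; WJ at 19.90° ✓; |WJ| = 45.40 ✓; ∠WJG = 64.10° ✓; |JG| = 33.10 ✓; ∠(JG, GU) = 84.70° ✗; |GU| = 8.100 ✓.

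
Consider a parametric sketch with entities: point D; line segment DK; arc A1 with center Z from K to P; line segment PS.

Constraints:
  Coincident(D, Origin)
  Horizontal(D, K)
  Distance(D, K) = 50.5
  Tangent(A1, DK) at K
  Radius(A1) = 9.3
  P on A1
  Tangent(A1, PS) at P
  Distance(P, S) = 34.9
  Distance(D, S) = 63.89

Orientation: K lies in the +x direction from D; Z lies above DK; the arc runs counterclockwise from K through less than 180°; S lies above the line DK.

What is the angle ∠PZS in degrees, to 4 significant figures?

75.08°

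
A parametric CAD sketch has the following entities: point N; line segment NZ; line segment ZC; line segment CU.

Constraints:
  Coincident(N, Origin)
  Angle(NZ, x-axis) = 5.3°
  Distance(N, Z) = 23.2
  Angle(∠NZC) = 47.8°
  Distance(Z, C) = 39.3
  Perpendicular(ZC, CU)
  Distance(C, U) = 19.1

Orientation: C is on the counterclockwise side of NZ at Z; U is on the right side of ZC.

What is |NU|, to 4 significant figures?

43.35

N is at the origin; NZ runs at 5.3° with length 23.2, so Z = 23.2·(cos 5.3°, sin 5.3°) = (23.10, 2.143). ∠NZC = 47.8°, so ZC runs at 5.3° + (180° − 47.8°) = 137.5° from the x-axis; with |ZC| = 39.3, C = Z + 39.3·(cos 137.5°, sin 137.5°) = (-5.874, 28.69). ZC ⟂ CU; with |CU| = 19.1 on the right of ZC, U = C + 19.1·(0.6756, 0.7373) = (7.030, 42.78). Then |NU| = |U − N| = 43.35.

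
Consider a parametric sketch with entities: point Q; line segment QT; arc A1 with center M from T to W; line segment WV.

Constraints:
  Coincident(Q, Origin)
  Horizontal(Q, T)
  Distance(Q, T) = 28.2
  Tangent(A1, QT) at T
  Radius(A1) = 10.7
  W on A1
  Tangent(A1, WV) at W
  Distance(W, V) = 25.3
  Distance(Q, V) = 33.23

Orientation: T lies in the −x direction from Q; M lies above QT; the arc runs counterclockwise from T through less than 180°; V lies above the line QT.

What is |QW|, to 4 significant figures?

19.49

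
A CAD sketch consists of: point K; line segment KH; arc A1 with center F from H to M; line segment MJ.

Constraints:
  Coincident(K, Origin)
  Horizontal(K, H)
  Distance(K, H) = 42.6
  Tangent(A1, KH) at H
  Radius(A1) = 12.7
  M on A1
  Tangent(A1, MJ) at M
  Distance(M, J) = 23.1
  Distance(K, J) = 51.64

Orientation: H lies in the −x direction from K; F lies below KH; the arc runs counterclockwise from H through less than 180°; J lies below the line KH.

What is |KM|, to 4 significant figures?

55.91

Checks: |FM| = 12.70 ✓; ∠(FM, MJ) = 90.00° ✓; |MJ| = 23.10 ✓; |KJ| = 51.64 ✓.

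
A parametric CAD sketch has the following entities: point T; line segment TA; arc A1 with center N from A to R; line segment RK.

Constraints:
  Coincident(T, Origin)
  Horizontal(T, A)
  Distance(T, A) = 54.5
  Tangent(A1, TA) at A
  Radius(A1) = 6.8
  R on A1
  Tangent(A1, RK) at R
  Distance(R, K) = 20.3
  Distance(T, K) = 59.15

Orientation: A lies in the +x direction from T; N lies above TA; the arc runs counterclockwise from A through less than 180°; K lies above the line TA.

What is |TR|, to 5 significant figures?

61.428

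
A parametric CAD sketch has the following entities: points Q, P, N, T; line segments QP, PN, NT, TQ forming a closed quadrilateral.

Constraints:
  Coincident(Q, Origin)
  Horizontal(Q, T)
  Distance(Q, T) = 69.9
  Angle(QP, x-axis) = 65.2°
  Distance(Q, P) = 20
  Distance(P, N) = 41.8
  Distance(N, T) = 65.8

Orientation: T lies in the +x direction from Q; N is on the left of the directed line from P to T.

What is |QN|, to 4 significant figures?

61.66

Q is at the origin; QT is horizontal with |QT| = 69.9 and T in +x, so T = (69.9, 0). QP runs at 65.2° with |QP| = 20.0, so P = (8.389, 18.16). N is determined by |PN| = 41.8 and |NT| = 65.8 together: it lies at the intersection of circle(P, 41.8) and circle(T, 65.8). With |PT| = 64.13, the foot of the radical line on PT is 11.93 from P and the perpendicular offset is √(41.8² − 11.93²) = 40.06. Taking the left-of-PT solution: N = (31.18, 53.20).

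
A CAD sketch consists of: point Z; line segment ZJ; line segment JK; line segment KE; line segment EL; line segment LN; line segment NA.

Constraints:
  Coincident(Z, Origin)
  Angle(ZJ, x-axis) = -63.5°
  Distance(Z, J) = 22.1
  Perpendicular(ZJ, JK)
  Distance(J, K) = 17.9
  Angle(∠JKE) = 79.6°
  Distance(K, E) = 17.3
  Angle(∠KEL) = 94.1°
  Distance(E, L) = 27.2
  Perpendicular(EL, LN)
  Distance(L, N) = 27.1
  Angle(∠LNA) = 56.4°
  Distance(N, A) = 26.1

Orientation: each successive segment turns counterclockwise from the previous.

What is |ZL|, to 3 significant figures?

14.7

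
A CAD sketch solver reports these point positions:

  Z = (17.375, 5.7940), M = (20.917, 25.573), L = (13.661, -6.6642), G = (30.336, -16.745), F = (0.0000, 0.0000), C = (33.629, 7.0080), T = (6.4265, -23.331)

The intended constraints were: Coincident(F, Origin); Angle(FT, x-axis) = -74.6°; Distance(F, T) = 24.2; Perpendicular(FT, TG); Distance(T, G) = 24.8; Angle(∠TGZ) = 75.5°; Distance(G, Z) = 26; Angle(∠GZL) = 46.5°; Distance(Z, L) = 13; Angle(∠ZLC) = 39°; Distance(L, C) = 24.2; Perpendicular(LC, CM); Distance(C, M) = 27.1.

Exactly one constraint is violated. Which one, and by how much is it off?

Distance(C, M) = 27.1 — off by 4.60.

F = (0.00, 0.00) ✓; FT at -74.60° ✓; |FT| = 24.20 ✓; ∠(FT, TG) = 90.00° ✓; |TG| = 24.80 ✓; ∠TGZ = 75.50° ✓; |GZ| = 26.00 ✓; ∠GZL = 46.50° ✓; |ZL| = 13.00 ✓; ∠ZLC = 39.00° ✓; |LC| = 24.20 ✓; ∠(LC, CM) = 90.00° ✓; |CM| = 22.50 ✗.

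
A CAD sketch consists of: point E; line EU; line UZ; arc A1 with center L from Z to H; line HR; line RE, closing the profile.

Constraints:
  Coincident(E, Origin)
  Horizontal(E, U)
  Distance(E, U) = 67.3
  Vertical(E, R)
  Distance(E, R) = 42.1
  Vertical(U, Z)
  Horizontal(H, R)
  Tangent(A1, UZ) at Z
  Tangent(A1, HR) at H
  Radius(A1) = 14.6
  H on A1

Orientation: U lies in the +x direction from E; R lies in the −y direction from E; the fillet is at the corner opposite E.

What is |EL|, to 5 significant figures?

59.444

E and R share the same x with |ER| = 42.1 and R on the −y side, so R = (0.0000, -42.100). The virtual corner opposite E is at (67.300, -42.100). A1 meets UZ tangentially, so LZ is at right angles to UZ and A1 meets HR tangentially, so LH is at right angles to HR, with radius 14.6, so the center L sits 14.6 in from both sides at L = (52.700, -27.500). Then |EL| = |L − E| = 59.444.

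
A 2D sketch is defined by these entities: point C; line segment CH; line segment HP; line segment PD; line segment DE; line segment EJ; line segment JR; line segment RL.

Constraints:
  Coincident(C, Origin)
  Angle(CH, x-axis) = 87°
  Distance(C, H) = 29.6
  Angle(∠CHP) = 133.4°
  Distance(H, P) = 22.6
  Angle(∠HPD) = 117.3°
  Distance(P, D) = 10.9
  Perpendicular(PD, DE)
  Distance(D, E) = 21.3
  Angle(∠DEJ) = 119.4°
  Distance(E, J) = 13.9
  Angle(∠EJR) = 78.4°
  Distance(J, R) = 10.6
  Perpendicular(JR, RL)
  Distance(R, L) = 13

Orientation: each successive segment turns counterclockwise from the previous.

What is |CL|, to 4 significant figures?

35.01

C is at the origin; CH runs at 87.0° with length 29.6, so H = (1.549, 29.56). ∠CHP = 133.4° gives HP at 133.6° from the x-axis; with |HP| = 22.6, P = (-14.04, 45.93). ∠HPD = 117.3° gives PD at -163.7° from the x-axis; with |PD| = 10.9, D = (-24.50, 42.87). PD is perpendicular to DE, so DE runs at -73.70°; with |DE| = 21.3, E = (-18.52, 22.42). ∠DEJ = 119.4° gives EJ at -13.10° from the x-axis; with |EJ| = 13.9, J = (-4.982, 19.27). ∠EJR = 78.4° gives JR at 88.50° from the x-axis; with |JR| = 10.6, R = (-4.704, 29.87). JR ⟂ RL, so RL runs at 178.5°; with |RL| = 13.0, L = (-17.70, 30.21). Then |CL| = |L − C| = 35.01.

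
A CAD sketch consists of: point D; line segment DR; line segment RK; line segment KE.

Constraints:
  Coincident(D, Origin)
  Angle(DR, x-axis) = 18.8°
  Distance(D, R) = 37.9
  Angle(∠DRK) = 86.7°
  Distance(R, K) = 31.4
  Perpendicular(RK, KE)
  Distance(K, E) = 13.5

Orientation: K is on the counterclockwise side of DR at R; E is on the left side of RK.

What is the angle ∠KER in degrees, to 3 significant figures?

66.7°

D is at the origin; DR runs at 18.8° with length 37.9, so R = 37.9·(cos 18.8°, sin 18.8°) = (35.9, 12.2). ∠DRK = 86.7°, so RK runs at 18.8° + (180° − 86.7°) = 112° from the x-axis; with |RK| = 31.4, K = R + 31.4·(cos 112°, sin 112°) = (24.1, 41.3). RK is perpendicular to KE; with |KE| = 13.5 on the left of RK, E = K + 13.5·(-0.927, -0.376) = (11.6, 36.2). Then cos ∠KER = EK·ER / (|EK||ER|), giving 66.7°.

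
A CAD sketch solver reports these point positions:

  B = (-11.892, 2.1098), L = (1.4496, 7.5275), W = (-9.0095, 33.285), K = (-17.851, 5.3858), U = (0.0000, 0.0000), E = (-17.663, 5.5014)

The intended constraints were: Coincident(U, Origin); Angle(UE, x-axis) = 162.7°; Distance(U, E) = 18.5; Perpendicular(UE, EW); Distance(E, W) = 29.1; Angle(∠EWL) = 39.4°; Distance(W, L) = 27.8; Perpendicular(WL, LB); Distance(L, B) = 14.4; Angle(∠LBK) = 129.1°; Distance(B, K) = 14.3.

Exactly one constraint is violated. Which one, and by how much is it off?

Distance(B, K) = 14.3 — off by 7.50.

U = (0.00, 0.00) ✓; UE at 162.7° ✓; |UE| = 18.50 ✓; ∠(UE, EW) = 90.00° ✓; |EW| = 29.10 ✓; ∠EWL = 39.40° ✓; |WL| = 27.80 ✓; ∠(WL, LB) = 90.00° ✓; |LB| = 14.40 ✓; ∠LBK = 129.1° ✓; |BK| = 6.800 ✗.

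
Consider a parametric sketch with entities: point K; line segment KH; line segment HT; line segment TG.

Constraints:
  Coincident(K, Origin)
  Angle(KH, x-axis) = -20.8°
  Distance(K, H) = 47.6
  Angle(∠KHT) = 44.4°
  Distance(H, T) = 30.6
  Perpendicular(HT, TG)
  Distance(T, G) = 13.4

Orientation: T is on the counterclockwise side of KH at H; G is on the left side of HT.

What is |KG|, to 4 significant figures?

20.19

∠KHT = 44.4°, so HT runs at -20.8° + (180° − 44.4°) = 114.8° from the x-axis; with |HT| = 30.6, T = H + 30.6·(cos 114.8°, sin 114.8°) = (31.66, 10.87). HT ⟂ TG; with |TG| = 13.4 on the left of HT, G = T + 13.4·(-0.9078, -0.4195) = (19.50, 5.254). Then |KG| = |G − K| = 20.19.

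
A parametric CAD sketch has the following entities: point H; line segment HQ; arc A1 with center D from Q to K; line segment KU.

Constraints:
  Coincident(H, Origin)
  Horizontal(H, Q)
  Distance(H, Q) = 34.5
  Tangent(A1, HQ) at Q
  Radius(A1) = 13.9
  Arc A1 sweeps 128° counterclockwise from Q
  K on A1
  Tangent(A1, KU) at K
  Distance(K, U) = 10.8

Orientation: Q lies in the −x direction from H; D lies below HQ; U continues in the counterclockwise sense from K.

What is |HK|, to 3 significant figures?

50.7

H is at the origin; H and Q share the same y with |HQ| = 34.5 and Q on the −x side, so Q = (-34.5, 0.00). Tangency of A1 to HQ means the radius DQ is perpendicular to HQ, so D = Q + (0, -13.9) = (-34.5, -13.9). On A1, Q sits at bearing 90° from D; a 128° counterclockwise sweep puts K at bearing 218°, so K = D + 13.9·(cos 218°, sin 218°) = (-45.5, -22.5). Then |HK| = |K − H| = 50.7.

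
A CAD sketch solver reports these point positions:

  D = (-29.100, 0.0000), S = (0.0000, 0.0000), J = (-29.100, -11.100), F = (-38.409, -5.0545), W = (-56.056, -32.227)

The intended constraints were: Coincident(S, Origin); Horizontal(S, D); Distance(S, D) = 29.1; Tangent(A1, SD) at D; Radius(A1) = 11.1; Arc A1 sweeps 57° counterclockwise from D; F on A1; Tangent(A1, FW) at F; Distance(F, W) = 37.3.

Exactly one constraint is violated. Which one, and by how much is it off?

Distance(F, W) = 37.3 — off by 4.90.

S = (0.00, 0.00) ✓; S.y = 0.00, D.y = 0.00 ✓; |SD| = 29.10 ✓; ∠(JD, DS) = 90.00° ✓; |JD| = 11.10 ✓; bearing(J→F) − bearing(J→D) = 57.00° ✓; |JF| = 11.10 ✓; ∠(JF, FW) = 90.00° ✓; |FW| = 32.40 ✗.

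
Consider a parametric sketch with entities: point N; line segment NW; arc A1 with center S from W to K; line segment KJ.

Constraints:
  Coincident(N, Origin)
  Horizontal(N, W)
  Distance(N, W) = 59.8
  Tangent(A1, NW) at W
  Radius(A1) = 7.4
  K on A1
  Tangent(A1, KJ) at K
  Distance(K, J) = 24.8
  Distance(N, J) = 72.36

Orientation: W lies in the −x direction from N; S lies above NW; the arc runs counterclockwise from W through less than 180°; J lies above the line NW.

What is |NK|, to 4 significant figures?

54.28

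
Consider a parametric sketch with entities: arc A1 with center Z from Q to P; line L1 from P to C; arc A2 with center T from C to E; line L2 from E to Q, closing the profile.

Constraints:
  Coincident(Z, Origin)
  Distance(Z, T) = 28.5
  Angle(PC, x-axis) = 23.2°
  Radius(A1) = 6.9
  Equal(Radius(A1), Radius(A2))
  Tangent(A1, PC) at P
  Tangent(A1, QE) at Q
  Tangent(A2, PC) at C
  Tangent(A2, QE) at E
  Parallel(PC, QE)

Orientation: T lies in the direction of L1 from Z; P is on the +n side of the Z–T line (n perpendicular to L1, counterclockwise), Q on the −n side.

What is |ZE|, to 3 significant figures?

29.3

The slot axis is L1's direction at 23.2°, so u = (cos 23.2°, sin 23.2°) = (0.919, 0.394) and n = (−sin 23.2°, cos 23.2°) = (-0.394, 0.919). Z is at the origin and T lies 28.5 along u from Z, so T = 28.5·u = (26.2, 11.2). Tangency of A1 to both parallel lines with radius 6.9 puts P and Q at Z ± 6.9·n: P = (-2.72, 6.34), Q = (2.72, -6.34). Equal radii place C and E the same way about T: C = T + 6.9·n = (23.5, 17.6), E = T − 6.9·n = (28.9, 4.89). Then |ZE| = |E − Z| = 29.3.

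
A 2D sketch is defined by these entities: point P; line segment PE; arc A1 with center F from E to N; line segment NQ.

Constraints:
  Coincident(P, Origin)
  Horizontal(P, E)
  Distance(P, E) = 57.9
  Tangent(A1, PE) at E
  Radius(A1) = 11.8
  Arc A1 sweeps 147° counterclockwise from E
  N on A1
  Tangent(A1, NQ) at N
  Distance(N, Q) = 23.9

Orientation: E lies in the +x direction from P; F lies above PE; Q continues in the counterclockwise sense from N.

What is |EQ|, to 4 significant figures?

37.29

P is at the origin; P and E share the same y with |PE| = 57.9 and E on the +x side, so E = (57.90, 0.000). Tangency of A1 to PE means the radius FE is perpendicular to PE, so F = E + (0, 11.8) = (57.90, 11.80). On A1, E sits at bearing -90° from F; a 147° counterclockwise sweep puts N at bearing 57°, so N = F + 11.8·(cos 57°, sin 57°) = (64.33, 21.70). A1 meets NQ tangentially, so FN is at right angles to NQ, so NQ runs along (−sin 57°, cos 57°); with |NQ| = 23.9, Q = (44.28, 34.71). Then |EQ| = |Q − E| = 37.29.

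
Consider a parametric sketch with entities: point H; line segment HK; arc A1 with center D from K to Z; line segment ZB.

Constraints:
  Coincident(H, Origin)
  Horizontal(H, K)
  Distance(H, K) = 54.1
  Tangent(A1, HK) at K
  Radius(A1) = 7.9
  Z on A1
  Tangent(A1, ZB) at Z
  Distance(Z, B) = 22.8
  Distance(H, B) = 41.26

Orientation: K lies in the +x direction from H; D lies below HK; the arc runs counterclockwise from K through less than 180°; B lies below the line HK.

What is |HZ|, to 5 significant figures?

47.699

Checks: |DZ| = 7.900 ✓; ∠(DZ, ZB) = 90.00° ✓; |ZB| = 22.80 ✓; |HB| = 41.26 ✓.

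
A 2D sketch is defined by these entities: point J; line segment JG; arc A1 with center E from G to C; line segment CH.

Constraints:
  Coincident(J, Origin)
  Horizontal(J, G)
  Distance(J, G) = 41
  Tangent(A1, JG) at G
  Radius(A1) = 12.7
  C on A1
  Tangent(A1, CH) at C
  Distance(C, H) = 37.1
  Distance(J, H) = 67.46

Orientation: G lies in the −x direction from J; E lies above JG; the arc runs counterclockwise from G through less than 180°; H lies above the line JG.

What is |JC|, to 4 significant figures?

34.05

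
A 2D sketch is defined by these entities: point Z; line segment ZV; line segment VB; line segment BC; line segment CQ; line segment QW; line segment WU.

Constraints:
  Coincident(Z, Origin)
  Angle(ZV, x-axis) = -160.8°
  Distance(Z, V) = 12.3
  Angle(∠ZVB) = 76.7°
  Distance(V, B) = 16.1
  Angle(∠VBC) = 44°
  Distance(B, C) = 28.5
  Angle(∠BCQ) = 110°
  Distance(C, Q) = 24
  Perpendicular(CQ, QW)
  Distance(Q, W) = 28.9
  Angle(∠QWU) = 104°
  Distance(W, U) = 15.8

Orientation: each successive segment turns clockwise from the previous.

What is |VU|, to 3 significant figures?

13.6

Z is at the origin; ZV runs at -160.8° with length 12.3, so V = (-11.6, -4.05). ∠ZVB = 76.7° gives VB at 95.9° from the x-axis; with |VB| = 16.1, B = (-13.3, 12.0). ∠VBC = 44.0° gives BC at -40.1° from the x-axis; with |BC| = 28.5, C = (8.53, -6.39). ∠BCQ = 110.0° gives CQ at -110° from the x-axis; with |CQ| = 24.0, Q = (0.282, -28.9). CQ ⟂ QW, so QW runs at 160°; with |QW| = 28.9, W = (-26.9, -19.0). ∠QWU = 104.0° gives WU at 83.9° from the x-axis; with |WU| = 15.8, U = (-25.2, -3.28). Then |VU| = |U − V| = 13.6.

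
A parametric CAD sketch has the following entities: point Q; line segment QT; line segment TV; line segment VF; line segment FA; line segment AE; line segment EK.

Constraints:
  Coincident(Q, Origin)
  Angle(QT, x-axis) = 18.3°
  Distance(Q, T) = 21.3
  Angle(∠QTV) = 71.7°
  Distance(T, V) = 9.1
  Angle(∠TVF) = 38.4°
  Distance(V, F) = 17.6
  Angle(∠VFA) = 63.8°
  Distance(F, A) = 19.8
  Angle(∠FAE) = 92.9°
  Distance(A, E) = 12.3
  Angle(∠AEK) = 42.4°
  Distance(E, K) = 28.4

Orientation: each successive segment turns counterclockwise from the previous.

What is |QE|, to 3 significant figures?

32.1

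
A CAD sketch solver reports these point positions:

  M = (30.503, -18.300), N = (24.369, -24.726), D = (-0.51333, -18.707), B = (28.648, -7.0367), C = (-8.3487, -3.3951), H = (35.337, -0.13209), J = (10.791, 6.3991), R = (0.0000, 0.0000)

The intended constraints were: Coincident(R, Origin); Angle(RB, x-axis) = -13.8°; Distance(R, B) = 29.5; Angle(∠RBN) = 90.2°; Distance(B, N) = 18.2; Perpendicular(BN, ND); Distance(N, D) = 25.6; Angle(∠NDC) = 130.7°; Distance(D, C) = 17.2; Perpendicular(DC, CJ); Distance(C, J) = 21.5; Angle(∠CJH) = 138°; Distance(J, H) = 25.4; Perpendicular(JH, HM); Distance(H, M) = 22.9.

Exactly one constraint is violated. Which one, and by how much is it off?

Distance(H, M) = 22.9 — off by 4.10.

R = (0.00, 0.00) ✓; RB at -13.80° ✓; |RB| = 29.50 ✓; ∠RBN = 90.20° ✓; |BN| = 18.20 ✓; ∠(BN, ND) = 90.00° ✓; |ND| = 25.60 ✓; ∠NDC = 130.7° ✓; |DC| = 17.20 ✓; ∠(DC, CJ) = 90.00° ✓; |CJ| = 21.50 ✓; ∠CJH = 138.0° ✓; |JH| = 25.40 ✓; ∠(JH, HM) = 90.00° ✓; |HM| = 18.80 ✗.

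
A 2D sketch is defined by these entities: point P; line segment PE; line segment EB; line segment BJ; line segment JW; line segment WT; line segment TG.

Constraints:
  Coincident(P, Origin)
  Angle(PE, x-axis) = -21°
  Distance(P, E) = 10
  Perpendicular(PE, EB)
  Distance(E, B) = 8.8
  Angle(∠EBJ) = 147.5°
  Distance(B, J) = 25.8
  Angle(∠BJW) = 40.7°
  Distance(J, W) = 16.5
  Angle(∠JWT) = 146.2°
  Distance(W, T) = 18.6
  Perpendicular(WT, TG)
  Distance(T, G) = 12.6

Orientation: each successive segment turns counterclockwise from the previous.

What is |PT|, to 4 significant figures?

3.130

P is at the origin; PE runs at -21.0° with length 10.0, so E = (9.336, -3.584). The perpendicularity gives EB at right angles to PE, so EB runs at 69.00°; with |EB| = 8.8, B = (12.49, 4.632). ∠EBJ = 147.5° gives BJ at 101.5° from the x-axis; with |BJ| = 25.8, J = (7.346, 29.91). ∠BJW = 40.7° gives JW at -119.2° from the x-axis; with |JW| = 16.5, W = (-0.7039, 15.51). ∠JWT = 146.2° gives WT at -85.40° from the x-axis; with |WT| = 18.6, T = (0.7878, -3.029). Then |PT| = |T − P| = 3.130.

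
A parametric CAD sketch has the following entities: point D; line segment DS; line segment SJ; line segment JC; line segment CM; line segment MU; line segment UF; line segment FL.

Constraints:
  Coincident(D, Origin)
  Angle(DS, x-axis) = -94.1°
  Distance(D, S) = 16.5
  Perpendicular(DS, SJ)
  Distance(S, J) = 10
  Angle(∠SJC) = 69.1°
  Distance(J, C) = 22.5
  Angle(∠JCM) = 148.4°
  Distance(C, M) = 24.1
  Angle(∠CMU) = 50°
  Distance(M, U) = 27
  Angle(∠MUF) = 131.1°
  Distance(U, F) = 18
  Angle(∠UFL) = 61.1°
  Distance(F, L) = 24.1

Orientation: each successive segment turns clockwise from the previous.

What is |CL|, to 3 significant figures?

0.290

∠MUF = 131.1° gives UF at -146° from the x-axis; with |UF| = 18.0, F = (0.537, -19.1). ∠UFL = 61.1° gives FL at 95.6° from the x-axis; with |FL| = 24.1, L = (-1.81, 4.88). Then |CL| = |L − C| = 0.290.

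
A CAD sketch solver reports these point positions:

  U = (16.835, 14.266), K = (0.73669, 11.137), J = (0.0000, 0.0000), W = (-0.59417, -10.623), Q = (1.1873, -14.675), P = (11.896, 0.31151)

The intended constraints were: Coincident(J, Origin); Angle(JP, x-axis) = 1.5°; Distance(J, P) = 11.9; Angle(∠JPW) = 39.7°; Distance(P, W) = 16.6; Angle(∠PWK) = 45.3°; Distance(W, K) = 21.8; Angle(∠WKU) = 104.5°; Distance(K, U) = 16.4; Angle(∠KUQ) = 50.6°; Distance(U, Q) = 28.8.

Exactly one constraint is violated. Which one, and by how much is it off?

Distance(U, Q) = 28.8 — off by 4.10.

J = (0.00, 0.00) ✓; JP at 1.500° ✓; |JP| = 11.90 ✓; ∠JPW = 39.70° ✓; |PW| = 16.60 ✓; ∠PWK = 45.30° ✓; |WK| = 21.80 ✓; ∠WKU = 104.5° ✓; |KU| = 16.40 ✓; ∠KUQ = 50.60° ✓; |UQ| = 32.90 ✗.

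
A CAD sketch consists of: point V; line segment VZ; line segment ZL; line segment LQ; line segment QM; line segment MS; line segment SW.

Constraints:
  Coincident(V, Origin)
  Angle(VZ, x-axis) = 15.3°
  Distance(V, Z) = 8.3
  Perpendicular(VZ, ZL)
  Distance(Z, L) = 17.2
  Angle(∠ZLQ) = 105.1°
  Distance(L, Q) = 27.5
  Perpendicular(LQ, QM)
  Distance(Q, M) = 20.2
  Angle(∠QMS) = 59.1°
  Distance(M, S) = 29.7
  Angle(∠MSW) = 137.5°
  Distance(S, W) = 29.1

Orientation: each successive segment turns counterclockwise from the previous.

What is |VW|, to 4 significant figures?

42.85

V is at the origin; VZ runs at 15.3° with length 8.3, so Z = (8.006, 2.190). VZ ⟂ ZL, so ZL runs at 105.3°; with |ZL| = 17.2, L = (3.467, 18.78). ∠ZLQ = 105.1° gives LQ at -179.8° from the x-axis; with |LQ| = 27.5, Q = (-24.03, 18.68). LQ is perpendicular to QM, so QM runs at -89.80°; with |QM| = 20.2, M = (-23.96, -1.515). ∠QMS = 59.1° gives MS at 31.10° from the x-axis; with |MS| = 29.7, S = (1.469, 13.83). ∠MSW = 137.5° gives SW at 73.60° from the x-axis; with |SW| = 29.1, W = (9.685, 41.74). Then |VW| = |W − V| = 42.85.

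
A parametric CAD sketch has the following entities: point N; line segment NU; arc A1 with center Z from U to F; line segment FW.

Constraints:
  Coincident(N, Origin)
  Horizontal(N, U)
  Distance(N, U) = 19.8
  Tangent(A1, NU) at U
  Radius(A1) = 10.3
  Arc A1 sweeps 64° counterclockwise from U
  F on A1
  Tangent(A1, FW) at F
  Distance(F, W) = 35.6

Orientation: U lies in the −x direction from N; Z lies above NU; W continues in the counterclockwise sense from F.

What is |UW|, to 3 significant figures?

45.2

On A1, U sits at bearing -90° from Z; a 64° counterclockwise sweep puts F at bearing -26°, so F = Z + 10.3·(cos -26°, sin -26°) = (-10.5, 5.78). Since A1 is tangent to FW there, ZF ⟂ FW, so FW runs along (−sin -26°, cos -26°); with |FW| = 35.6, W = (5.06, 37.8). Then |UW| = |W − U| = 45.2.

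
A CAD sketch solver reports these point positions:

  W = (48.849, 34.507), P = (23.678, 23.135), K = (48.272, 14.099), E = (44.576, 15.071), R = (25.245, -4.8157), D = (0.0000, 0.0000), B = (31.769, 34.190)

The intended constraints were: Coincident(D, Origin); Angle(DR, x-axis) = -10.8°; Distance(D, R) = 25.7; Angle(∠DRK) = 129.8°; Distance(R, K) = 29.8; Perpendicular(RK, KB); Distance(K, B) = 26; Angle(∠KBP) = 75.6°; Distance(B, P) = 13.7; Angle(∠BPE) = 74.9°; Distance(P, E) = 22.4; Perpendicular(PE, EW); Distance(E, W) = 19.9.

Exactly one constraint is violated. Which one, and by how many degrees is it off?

Perpendicular(PE, EW) — off by 8.70°.

D = (0.00, 0.00) ✓; DR at -10.80° ✓; |DR| = 25.70 ✓; ∠DRK = 129.8° ✓; |RK| = 29.80 ✓; ∠(RK, KB) = 90.00° ✓; |KB| = 26.00 ✓; ∠KBP = 75.60° ✓; |BP| = 13.70 ✓; ∠BPE = 74.90° ✓; |PE| = 22.40 ✓; ∠(PE, EW) = 98.70° ✗; |EW| = 19.90 ✓.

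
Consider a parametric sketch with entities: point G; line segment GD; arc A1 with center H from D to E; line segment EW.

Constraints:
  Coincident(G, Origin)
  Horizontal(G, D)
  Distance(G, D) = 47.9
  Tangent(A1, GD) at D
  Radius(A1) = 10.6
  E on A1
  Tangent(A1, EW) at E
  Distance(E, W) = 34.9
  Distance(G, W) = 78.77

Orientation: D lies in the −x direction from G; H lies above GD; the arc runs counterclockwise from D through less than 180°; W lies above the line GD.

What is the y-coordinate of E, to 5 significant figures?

18.478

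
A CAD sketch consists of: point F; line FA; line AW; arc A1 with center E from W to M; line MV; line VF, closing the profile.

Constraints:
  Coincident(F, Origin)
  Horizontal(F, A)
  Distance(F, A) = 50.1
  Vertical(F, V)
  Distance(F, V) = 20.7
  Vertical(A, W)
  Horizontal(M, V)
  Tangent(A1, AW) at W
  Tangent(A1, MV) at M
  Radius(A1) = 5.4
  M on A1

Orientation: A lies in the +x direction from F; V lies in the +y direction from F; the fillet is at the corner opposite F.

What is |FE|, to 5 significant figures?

47.246

F and V share the same x with |FV| = 20.7 and V on the +y side, so V = (0.0000, 20.700). The virtual corner opposite F is at (50.100, 20.700). The tangent condition forces EW to be normal to AW and since A1 is tangent to MV there, EM ⟂ MV, with radius 5.4, so the center E sits 5.4 in from both sides at E = (44.700, 15.300). Then |FE| = |E − F| = 47.246.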